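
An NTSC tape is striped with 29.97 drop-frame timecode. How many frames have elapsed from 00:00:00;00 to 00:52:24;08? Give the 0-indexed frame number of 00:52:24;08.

Complete 10-minute blocks: 5, each 17982 frames → 89910.
Remaining 2 whole minutes in the current block: 1800 + 1 × 1798 = 3598 frames.
Within the current minute: 24 × 30 + 8 − 2 = 726 (labels ;00/;01 skipped at this minute). Total = 89910 + 3598 + 726 = 94234.

94234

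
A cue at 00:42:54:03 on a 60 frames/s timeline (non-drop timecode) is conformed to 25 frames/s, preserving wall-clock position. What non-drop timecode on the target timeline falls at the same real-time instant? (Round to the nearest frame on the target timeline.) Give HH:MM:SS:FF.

Source frame index: (0×3600 + 42×60 + 54) × 60 + 3 = 154443.
Real time: 154443 / (60) = 51481/20 s.
Target frame: (51481/20) × (25) = 257405/4 ≈ 64351.250 → 64351.
At 25 labels/s: frame 64351 → 00:42:54:01.

00:42:54:01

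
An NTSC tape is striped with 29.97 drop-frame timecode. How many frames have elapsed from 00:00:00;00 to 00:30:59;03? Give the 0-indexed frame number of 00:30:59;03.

55719

As if non-drop at 30 labels/s: (0 × 3600 + 30 × 60 + 59) × 30 + 3 = 55773.
Minute boundaries passed: 30; those not divisible by 10: 30 − 3 = 27; dropped labels = 2 × 27 = 54.
Actual frame index = 55773 − 54 = 55719.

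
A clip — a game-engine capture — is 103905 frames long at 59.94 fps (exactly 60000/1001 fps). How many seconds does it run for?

1733.48175 seconds

Running time = 103905 / (60000/1001) = 1733.48175 s.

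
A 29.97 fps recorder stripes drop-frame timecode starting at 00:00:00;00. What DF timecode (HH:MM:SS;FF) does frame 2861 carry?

Each 10-minute DF block holds 10 × 60 × 30 − 9 × 2 = 17982 frames. 2861 ÷ 17982 → 0 full blocks, remainder 2861.
Within the partial block the first minute is 1800 frames and each further minute 1798, so 1 further minute boundary passed. Total skipped labels = 18 × 0 + 2 × 1 = 2.
Non-drop label index = 2861 + 2 = 2863; at 30 labels/s that is 00:01:35:13, i.e. DF 00:01:35;13.

00:01:35;13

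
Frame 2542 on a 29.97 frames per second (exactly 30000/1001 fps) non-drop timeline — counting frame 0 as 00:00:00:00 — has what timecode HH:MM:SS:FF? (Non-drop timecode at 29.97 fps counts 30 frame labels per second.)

00:01:24:22

2542 ÷ 30 = 84 full seconds, remainder 22 frames.
84 s = 0 h 1 min 24 s.
Timecode: 00:01:24:22.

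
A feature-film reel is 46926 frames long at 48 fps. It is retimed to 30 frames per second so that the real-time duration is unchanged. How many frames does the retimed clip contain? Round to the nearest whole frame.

29329 frames

Frames at target rate = 46926 × (30) / (48) = 117315/4 ≈ 29328.750.
Nearest whole frame: 29329.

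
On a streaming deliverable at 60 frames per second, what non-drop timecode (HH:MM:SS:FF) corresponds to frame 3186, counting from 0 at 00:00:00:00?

00:00:53:06

3186 ÷ 60 = 53 full seconds, remainder 6 frames.
53 s = 0 h 0 min 53 s.
Timecode: 00:00:53:06.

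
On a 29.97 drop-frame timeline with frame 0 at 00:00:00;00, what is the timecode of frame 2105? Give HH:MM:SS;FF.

00:01:10;07

Each 10-minute DF block holds 10 × 60 × 30 − 9 × 2 = 17982 frames. 2105 ÷ 17982 → 0 full blocks, remainder 2105.
Within the partial block the first minute is 1800 frames and each further minute 1798, so 1 further minute boundary passed. Total skipped labels = 18 × 0 + 2 × 1 = 2.
Non-drop label index = 2105 + 2 = 2107; at 30 labels/s that is 00:01:10:07, i.e. DF 00:01:10;07.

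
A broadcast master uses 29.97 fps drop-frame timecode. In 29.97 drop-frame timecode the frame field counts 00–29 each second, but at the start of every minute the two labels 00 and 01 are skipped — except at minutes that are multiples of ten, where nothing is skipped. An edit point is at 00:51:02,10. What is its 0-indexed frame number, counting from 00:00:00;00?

As if non-drop at 30 labels/s: (0 × 3600 + 51 × 60 + 2) × 30 + 10 = 91870.
Minute boundaries passed: 51; those not divisible by 10: 51 − 5 = 46; dropped labels = 2 × 46 = 92.
Actual frame index = 91870 − 92 = 91778.

91778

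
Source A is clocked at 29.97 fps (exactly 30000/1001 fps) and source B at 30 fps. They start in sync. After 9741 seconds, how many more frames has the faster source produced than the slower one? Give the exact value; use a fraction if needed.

292230/1001 frames

A emits 30000/1001 × 9741 = 292230000/1001 frames; B emits 30 × 9741 = 292230.
Difference = 292230/1001 frames (≈ 291.9381); B is ahead of A.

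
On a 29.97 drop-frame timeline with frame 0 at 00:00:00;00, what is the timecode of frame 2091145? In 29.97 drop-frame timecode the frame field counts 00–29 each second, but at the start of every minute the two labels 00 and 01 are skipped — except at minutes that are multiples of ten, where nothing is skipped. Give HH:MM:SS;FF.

Each 10-minute DF block holds 10 × 60 × 30 − 9 × 2 = 17982 frames. 2091145 ÷ 17982 → 116 full blocks, remainder 5233.
Within the partial block the first minute is 1800 frames and each further minute 1798, so 2 further minute boundaries passed. Total skipped labels = 18 × 116 + 2 × 2 = 2092.
Non-drop label index = 2091145 + 2092 = 2093237; at 30 labels/s that is 19:22:54:17, i.e. DF 19:22:54;17.

19:22:54;17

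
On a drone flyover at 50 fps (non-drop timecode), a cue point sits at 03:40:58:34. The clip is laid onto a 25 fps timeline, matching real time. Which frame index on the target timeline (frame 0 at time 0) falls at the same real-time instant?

Source frame index: (3×3600 + 40×60 + 58) × 50 + 34 = 662934.
Real time: 662934 / (50) = 331467/25 s.
Target frame: (331467/25) × (25) = 331467.

frame 331467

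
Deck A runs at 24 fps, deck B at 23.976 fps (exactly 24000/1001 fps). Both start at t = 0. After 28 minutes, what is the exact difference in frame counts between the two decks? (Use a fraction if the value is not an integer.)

5760/143 frames

28 min = 1680 s.
A emits 24 × 1680 = 40320 frames; B emits 24000/1001 × 1680 = 5760000/143.
Difference = 5760/143 frames (≈ 40.2797); B is behind A.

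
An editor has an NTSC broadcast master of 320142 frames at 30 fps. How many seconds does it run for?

Running time = 320142 / (30) = 10671.4 s.

10671.4 seconds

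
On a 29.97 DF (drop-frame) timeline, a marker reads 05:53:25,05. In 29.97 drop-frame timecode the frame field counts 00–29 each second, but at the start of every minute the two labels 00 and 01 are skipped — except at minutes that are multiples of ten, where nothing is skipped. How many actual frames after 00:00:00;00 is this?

635519

Complete 10-minute blocks: 35, each 17982 frames → 629370.
Remaining 3 whole minutes in the current block: 1800 + 2 × 1798 = 5396 frames.
Within the current minute: 25 × 30 + 5 − 2 = 753 (labels ;00/;01 skipped at this minute). Total = 629370 + 5396 + 753 = 635519.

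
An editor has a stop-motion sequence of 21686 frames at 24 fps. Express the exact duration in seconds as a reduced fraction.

Running time = 21686 ÷ (24) = 21686 × 1/24 = 10843/12 s.

10843/12 seconds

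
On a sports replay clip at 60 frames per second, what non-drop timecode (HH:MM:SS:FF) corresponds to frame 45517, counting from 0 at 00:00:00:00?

00:12:38:37

45517 ÷ 60 = 758 full seconds, remainder 37 frames.
758 s = 0 h 12 min 38 s.
Timecode: 00:12:38:37.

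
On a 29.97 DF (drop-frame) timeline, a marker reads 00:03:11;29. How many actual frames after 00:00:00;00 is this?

Complete 10-minute blocks: 0, each 17982 frames → 0.
Remaining 3 whole minutes in the current block: 1800 + 2 × 1798 = 5396 frames.
Within the current minute: 11 × 30 + 29 − 2 = 357 (labels ;00/;01 skipped at this minute). Total = 0 + 5396 + 357 = 5753.

5753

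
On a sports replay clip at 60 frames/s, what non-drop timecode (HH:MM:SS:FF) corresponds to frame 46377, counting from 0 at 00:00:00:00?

00:12:52:57

46377 ÷ 60 = 772 full seconds, remainder 57 frames.
772 s = 0 h 12 min 52 s.
Timecode: 00:12:52:57.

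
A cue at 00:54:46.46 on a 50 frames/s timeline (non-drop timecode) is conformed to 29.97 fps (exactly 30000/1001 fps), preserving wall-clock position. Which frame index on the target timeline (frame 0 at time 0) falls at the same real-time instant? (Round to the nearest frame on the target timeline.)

Source frame index: (0×3600 + 54×60 + 46) × 50 + 46 = 164346.
Real time: 164346 / (50) = 82173/25 s.
Target frame: (82173/25) × (30000/1001) = 1083600/11 ≈ 98509.091 → 98509.

frame 98509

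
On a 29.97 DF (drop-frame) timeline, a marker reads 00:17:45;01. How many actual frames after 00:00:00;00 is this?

31919

As if non-drop at 30 labels/s: (0 × 3600 + 17 × 60 + 45) × 30 + 1 = 31951.
Minute boundaries passed: 17; those not divisible by 10: 17 − 1 = 16; dropped labels = 2 × 16 = 32.
Actual frame index = 31951 − 32 = 31919.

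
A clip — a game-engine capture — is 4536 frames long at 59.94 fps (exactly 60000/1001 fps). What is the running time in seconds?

Running time = 4536 / (60000/1001) = 75.6756 s.

75.6756 seconds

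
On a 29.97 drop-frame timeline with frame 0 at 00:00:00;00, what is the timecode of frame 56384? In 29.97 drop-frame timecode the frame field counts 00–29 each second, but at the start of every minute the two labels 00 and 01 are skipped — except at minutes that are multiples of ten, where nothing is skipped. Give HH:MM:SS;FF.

Each 10-minute DF block holds 10 × 60 × 30 − 9 × 2 = 17982 frames. 56384 ÷ 17982 → 3 full blocks, remainder 2438.
Within the partial block the first minute is 1800 frames and each further minute 1798, so 1 further minute boundary passed. Total skipped labels = 18 × 3 + 2 × 1 = 56.
Non-drop label index = 56384 + 56 = 56440; at 30 labels/s that is 00:31:21:10, i.e. DF 00:31:21;10.

00:31:21;10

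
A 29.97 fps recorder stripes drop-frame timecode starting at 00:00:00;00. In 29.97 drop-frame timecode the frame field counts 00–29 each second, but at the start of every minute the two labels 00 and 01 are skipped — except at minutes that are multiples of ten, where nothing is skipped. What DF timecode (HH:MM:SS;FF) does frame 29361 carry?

00:16:19;21

Each 10-minute DF block holds 10 × 60 × 30 − 9 × 2 = 17982 frames. 29361 ÷ 17982 → 1 full block, remainder 11379.
Within the partial block the first minute is 1800 frames and each further minute 1798, so 6 further minute boundaries passed. Total skipped labels = 18 × 1 + 2 × 6 = 30.
Non-drop label index = 29361 + 30 = 29391; at 30 labels/s that is 00:16:19:21, i.e. DF 00:16:19;21.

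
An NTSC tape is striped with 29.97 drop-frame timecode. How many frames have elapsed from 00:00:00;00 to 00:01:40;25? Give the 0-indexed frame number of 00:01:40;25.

3023

As if non-drop at 30 labels/s: (0 × 3600 + 1 × 60 + 40) × 30 + 25 = 3025.
Minute boundaries passed: 1; those not divisible by 10: 1 − 0 = 1; dropped labels = 2 × 1 = 2.
Actual frame index = 3025 − 2 = 3023.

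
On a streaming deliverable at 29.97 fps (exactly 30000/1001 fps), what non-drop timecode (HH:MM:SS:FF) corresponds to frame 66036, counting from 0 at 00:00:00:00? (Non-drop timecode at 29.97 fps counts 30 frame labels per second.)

00:36:41:06

66036 ÷ 30 = 2201 full seconds, remainder 6 frames.
2201 s = 0 h 36 min 41 s.
Timecode: 00:36:41:06.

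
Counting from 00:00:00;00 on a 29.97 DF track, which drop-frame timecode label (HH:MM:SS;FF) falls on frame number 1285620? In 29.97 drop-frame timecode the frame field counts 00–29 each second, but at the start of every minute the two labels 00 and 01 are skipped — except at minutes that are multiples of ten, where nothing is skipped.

11:54:56;26

Ten DF minutes hold 17982 frames, so frame 1285620 lies in block 71 (frames 1276722–1294703) with 8898 frames into that block.
The block's first minute is 1800 frames and the rest 1798 each; 8898 frames reaches minute 4, so 71 × 18 + 4 × 2 = 1286 labels have been skipped so far.
Adding those back, label number 1285620 + 1286 = 1286906 at 30 labels/s is 42896 s + 26 f = 11 h 54 min 56 s frame 26, i.e. 11:54:56;26.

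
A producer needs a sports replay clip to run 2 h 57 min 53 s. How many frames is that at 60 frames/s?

2 h 57 min 53 s = 10673 s.
Frames = 10673 × 60 = 640380.

640380 frames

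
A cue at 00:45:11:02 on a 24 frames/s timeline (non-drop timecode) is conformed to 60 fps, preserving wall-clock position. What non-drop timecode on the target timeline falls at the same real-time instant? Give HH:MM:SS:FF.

Source frame index: (0×3600 + 45×60 + 11) × 24 + 2 = 65066.
Real time: 65066 / (24) = 32533/12 s.
Target frame: (32533/12) × (60) = 162665.
At 60 labels/s: frame 162665 → 00:45:11:05.

00:45:11:05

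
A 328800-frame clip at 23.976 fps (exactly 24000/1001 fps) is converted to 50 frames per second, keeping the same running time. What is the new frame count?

685685 frames

Target frames = source frames × (target rate / source rate) = 328800 × (50)/(24000/1001) = 328800 × 1001/480 = 685685.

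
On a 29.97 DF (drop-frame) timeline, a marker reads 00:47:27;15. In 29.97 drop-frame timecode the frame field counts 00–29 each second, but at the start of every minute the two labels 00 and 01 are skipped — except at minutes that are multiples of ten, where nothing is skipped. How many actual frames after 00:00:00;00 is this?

85339

Complete 10-minute blocks: 4, each 17982 frames → 71928.
Remaining 7 whole minutes in the current block: 1800 + 6 × 1798 = 12588 frames.
Within the current minute: 27 × 30 + 15 − 2 = 823 (labels ;00/;01 skipped at this minute). Total = 71928 + 12588 + 823 = 85339.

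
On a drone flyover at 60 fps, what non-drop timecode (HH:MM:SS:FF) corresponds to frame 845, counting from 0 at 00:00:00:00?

00:00:14:05

845 ÷ 60 = 14 full seconds, remainder 5 frames.
14 s = 0 h 0 min 14 s.
Timecode: 00:00:14:05.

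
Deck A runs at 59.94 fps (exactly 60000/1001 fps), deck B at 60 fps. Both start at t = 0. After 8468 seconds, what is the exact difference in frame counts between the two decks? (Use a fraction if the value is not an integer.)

A emits 60000/1001 × 8468 = 508080000/1001 frames; B emits 60 × 8468 = 508080.
Difference = 508080/1001 frames (≈ 507.5724); B is ahead of A.

508080/1001 frames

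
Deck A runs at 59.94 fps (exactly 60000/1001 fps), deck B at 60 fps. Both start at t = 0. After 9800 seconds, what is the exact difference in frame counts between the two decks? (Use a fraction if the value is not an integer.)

84000/143 frames

A emits 60000/1001 × 9800 = 84000000/143 frames; B emits 60 × 9800 = 588000.
Difference = 84000/143 frames (≈ 587.4126); B is ahead of A.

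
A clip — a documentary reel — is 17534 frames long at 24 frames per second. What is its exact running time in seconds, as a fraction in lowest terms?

Running time = 17534 ÷ (24) = 17534 × 1/24 = 8767/12 s.

8767/12 seconds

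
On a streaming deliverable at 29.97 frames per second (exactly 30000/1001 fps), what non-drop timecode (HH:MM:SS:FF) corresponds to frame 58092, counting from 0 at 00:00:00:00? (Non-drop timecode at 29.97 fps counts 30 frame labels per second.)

00:32:16:12

58092 ÷ 30 = 1936 full seconds, remainder 12 frames.
1936 s = 0 h 32 min 16 s.
Timecode: 00:32:16:12.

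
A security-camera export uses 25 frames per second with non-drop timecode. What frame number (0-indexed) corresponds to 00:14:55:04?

frame 22379

Total seconds to the label: (0 × 3600 + 14 × 60 + 55) = 895.
Frame index = 895 × 25 + 4 = 22379.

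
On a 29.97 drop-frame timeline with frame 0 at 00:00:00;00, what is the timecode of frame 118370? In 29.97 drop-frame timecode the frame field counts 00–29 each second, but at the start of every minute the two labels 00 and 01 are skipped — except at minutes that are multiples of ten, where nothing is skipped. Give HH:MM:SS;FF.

01:05:49;18

Ten DF minutes hold 17982 frames, so frame 118370 lies in block 6 (frames 107892–125873) with 10478 frames into that block.
The block's first minute is 1800 frames and the rest 1798 each; 10478 frames reaches minute 5, so 6 × 18 + 5 × 2 = 118 labels have been skipped so far.
Adding those back, label number 118370 + 118 = 118488 at 30 labels/s is 3949 s + 18 f = 1 h 5 min 49 s frame 18, i.e. 01:05:49;18.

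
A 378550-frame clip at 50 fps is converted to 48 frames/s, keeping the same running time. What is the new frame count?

363408 frames

Target frames = source frames × (target rate / source rate) = 378550 × (48)/(50) = 378550 × 24/25 = 363408.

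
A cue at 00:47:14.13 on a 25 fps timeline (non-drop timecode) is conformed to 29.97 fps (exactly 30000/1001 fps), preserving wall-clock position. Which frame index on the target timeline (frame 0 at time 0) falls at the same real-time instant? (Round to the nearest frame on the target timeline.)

Source frame index: (0×3600 + 47×60 + 14) × 25 + 13 = 70863.
Real time: 70863 / (25) = 70863/25 s.
Target frame: (70863/25) × (30000/1001) = 6541200/77 ≈ 84950.649 → 84951.

frame 84951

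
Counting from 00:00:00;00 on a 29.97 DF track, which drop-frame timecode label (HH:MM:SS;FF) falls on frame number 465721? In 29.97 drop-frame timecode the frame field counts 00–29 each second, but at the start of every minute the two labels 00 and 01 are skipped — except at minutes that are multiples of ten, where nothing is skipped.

Each 10-minute DF block holds 10 × 60 × 30 − 9 × 2 = 17982 frames. 465721 ÷ 17982 → 25 full blocks, remainder 16171.
Within the partial block the first minute is 1800 frames and each further minute 1798, so 8 further minute boundaries passed. Total skipped labels = 18 × 25 + 2 × 8 = 466.
Non-drop label index = 465721 + 466 = 466187; at 30 labels/s that is 04:18:59:17, i.e. DF 04:18:59;17.

04:18:59;17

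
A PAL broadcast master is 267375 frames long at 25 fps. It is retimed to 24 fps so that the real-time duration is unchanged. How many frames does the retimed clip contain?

Target frames = source frames × (target rate / source rate) = 267375 × (24)/(25) = 267375 × 24/25 = 256680.

256680 frames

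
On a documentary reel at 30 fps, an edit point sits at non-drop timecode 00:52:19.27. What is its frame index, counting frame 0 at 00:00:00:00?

Total seconds to the label: (0 × 3600 + 52 × 60 + 19) = 3139.
Frame index = 3139 × 30 + 27 = 94197.

frame 94197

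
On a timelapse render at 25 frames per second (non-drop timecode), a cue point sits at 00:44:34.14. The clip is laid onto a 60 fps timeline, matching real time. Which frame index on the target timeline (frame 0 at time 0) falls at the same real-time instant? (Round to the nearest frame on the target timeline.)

frame 160474

Source frame index: (0×3600 + 44×60 + 34) × 25 + 14 = 66864.
Real time: 66864 / (25) = 66864/25 s.
Target frame: (66864/25) × (60) = 802368/5 ≈ 160473.600 → 160474.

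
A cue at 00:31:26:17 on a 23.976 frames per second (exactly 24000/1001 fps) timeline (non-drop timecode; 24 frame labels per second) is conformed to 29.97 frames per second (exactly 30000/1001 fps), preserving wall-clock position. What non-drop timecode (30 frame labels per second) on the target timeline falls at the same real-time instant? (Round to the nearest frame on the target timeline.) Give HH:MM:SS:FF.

Source frame index: (0×3600 + 31×60 + 26) × 24 + 17 = 45281.
Real time: 45281 / (24000/1001) = 45326281/24000 s.
Target frame: (45326281/24000) × (30000/1001) = 226405/4 ≈ 56601.250 → 56601.
At 30 labels/s: frame 56601 → 00:31:26:21.

00:31:26:21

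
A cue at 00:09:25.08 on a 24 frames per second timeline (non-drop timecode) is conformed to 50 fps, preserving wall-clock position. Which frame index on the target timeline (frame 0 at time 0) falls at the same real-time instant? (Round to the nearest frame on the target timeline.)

Source frame index: (0×3600 + 9×60 + 25) × 24 + 8 = 13568.
Real time: 13568 / (24) = 1696/3 s.
Target frame: (1696/3) × (50) = 84800/3 ≈ 28266.667 → 28267.

frame 28267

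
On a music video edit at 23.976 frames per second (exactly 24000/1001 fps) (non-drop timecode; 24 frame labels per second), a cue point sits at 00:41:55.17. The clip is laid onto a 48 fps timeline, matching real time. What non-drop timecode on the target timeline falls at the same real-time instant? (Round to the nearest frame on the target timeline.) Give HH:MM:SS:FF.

00:41:58:11

Source frame index: (0×3600 + 41×60 + 55) × 24 + 17 = 60377.
Real time: 60377 / (24000/1001) = 60437377/24000 s.
Target frame: (60437377/24000) × (48) = 60437377/500 ≈ 120874.754 → 120875.
At 48 labels/s: frame 120875 → 00:41:58:11.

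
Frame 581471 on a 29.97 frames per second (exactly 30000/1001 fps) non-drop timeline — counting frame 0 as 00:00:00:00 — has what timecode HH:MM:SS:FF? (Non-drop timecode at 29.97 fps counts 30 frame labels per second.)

581471 ÷ 30 = 19382 full seconds, remainder 11 frames.
19382 s = 5 h 23 min 2 s.
Timecode: 05:23:02:11.

05:23:02:11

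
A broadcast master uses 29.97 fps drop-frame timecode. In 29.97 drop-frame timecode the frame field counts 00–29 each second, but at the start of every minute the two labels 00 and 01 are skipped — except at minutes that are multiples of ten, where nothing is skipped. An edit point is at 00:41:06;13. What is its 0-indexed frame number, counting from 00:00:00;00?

As if non-drop at 30 labels/s: (0 × 3600 + 41 × 60 + 6) × 30 + 13 = 73993.
Minute boundaries passed: 41; those not divisible by 10: 41 − 4 = 37; dropped labels = 2 × 37 = 74.
Actual frame index = 73993 − 74 = 73919.

73919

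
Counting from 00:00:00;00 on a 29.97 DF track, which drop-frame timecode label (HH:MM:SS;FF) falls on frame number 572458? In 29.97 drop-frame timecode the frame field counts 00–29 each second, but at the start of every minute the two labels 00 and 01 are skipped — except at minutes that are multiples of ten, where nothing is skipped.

05:18:21;02

Ten DF minutes hold 17982 frames, so frame 572458 lies in block 31 (frames 557442–575423) with 15016 frames into that block.
The block's first minute is 1800 frames and the rest 1798 each; 15016 frames reaches minute 8, so 31 × 18 + 8 × 2 = 574 labels have been skipped so far.
Adding those back, label number 572458 + 574 = 573032 at 30 labels/s is 19101 s + 2 f = 5 h 18 min 21 s frame 2, i.e. 05:18:21;02.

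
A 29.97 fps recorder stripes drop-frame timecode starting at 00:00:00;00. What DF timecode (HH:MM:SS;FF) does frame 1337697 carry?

Each 10-minute DF block holds 10 × 60 × 30 − 9 × 2 = 17982 frames. 1337697 ÷ 17982 → 74 full blocks, remainder 7029.
Within the partial block the first minute is 1800 frames and each further minute 1798, so 3 further minute boundaries passed. Total skipped labels = 18 × 74 + 2 × 3 = 1338.
Non-drop label index = 1337697 + 1338 = 1339035; at 30 labels/s that is 12:23:54:15, i.e. DF 12:23:54;15.

12:23:54;15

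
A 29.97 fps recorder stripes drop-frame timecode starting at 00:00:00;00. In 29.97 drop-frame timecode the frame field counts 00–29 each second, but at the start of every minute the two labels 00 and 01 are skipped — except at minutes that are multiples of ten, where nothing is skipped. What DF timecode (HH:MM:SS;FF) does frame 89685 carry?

Ten DF minutes hold 17982 frames, so frame 89685 lies in block 4 (frames 71928–89909) with 17757 frames into that block.
The block's first minute is 1800 frames and the rest 1798 each; 17757 frames reaches minute 9, so 4 × 18 + 9 × 2 = 90 labels have been skipped so far.
Adding those back, label number 89685 + 90 = 89775 at 30 labels/s is 2992 s + 15 f = 0 h 49 min 52 s frame 15, i.e. 00:49:52;15.

00:49:52;15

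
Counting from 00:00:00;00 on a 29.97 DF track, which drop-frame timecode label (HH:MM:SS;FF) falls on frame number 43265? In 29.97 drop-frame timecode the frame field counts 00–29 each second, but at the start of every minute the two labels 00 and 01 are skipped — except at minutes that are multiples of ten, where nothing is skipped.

00:24:03;19

Ten DF minutes hold 17982 frames, so frame 43265 lies in block 2 (frames 35964–53945) with 7301 frames into that block.
The block's first minute is 1800 frames and the rest 1798 each; 7301 frames reaches minute 4, so 2 × 18 + 4 × 2 = 44 labels have been skipped so far.
Adding those back, label number 43265 + 44 = 43309 at 30 labels/s is 1443 s + 19 f = 0 h 24 min 3 s frame 19, i.e. 00:24:03;19.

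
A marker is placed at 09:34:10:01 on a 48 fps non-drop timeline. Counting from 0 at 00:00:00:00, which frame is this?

frame 1653601

Total seconds to the label: (9 × 3600 + 34 × 60 + 10) = 34450.
Frame index = 34450 × 48 + 1 = 1653601.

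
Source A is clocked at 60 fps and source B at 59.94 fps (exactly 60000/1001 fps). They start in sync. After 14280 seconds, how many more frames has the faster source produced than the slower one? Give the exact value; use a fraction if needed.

122400/143 frames

A emits 60 × 14280 = 856800 frames; B emits 60000/1001 × 14280 = 122400000/143.
Difference = 122400/143 frames (≈ 855.9441); B is behind A.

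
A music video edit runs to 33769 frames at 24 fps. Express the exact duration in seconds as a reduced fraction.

Running time = 33769 ÷ (24) = 33769 × 1/24 = 33769/24 s.

33769/24 seconds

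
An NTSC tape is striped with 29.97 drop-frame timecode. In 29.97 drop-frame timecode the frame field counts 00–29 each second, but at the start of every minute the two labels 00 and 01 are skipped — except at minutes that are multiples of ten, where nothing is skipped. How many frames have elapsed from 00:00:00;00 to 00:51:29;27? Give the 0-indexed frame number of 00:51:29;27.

As if non-drop at 30 labels/s: (0 × 3600 + 51 × 60 + 29) × 30 + 27 = 92697.
Minute boundaries passed: 51; those not divisible by 10: 51 − 5 = 46; dropped labels = 2 × 46 = 92.
Actual frame index = 92697 − 92 = 92605.

92605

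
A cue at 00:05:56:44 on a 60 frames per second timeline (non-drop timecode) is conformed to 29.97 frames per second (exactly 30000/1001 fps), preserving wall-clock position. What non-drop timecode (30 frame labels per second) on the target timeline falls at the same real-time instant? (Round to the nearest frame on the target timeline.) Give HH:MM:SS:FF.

00:05:56:11

Source frame index: (0×3600 + 5×60 + 56) × 60 + 44 = 21404.
Real time: 21404 / (60) = 5351/15 s.
Target frame: (5351/15) × (30000/1001) = 10702000/1001 ≈ 10691.309 → 10691.
At 30 labels/s: frame 10691 → 00:05:56:11.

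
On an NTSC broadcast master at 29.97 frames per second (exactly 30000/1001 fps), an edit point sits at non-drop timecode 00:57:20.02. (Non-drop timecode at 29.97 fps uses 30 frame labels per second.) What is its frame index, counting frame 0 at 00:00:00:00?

Total seconds to the label: (0 × 3600 + 57 × 60 + 20) = 3440.
Frame index = 3440 × 30 + 2 = 103202.

frame 103202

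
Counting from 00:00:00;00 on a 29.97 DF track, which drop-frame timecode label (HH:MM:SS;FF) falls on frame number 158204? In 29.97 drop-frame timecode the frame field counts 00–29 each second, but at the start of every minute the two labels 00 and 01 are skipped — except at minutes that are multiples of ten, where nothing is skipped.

01:27:58;22

Ten DF minutes hold 17982 frames, so frame 158204 lies in block 8 (frames 143856–161837) with 14348 frames into that block.
The block's first minute is 1800 frames and the rest 1798 each; 14348 frames reaches minute 7, so 8 × 18 + 7 × 2 = 158 labels have been skipped so far.
Adding those back, label number 158204 + 158 = 158362 at 30 labels/s is 5278 s + 22 f = 1 h 27 min 58 s frame 22, i.e. 01:27:58;22.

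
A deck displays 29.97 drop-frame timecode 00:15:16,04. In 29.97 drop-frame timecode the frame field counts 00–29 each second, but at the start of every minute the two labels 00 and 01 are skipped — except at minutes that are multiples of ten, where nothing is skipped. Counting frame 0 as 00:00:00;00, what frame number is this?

27456

Complete 10-minute blocks: 1, each 17982 frames → 17982.
Remaining 5 whole minutes in the current block: 1800 + 4 × 1798 = 8992 frames.
Within the current minute: 16 × 30 + 4 − 2 = 482 (labels ;00/;01 skipped at this minute). Total = 17982 + 8992 + 482 = 27456.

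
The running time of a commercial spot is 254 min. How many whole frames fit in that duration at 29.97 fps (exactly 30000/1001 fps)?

254 min = 15240 s.
Frames = 15240 × 30000/1001 = 457200000/1001 ≈ 456743.2567.
Complete frames: 456743.

456743 frames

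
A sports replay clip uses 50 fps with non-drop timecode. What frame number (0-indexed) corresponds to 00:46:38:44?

Total seconds to the label: (0 × 3600 + 46 × 60 + 38) = 2798.
Frame index = 2798 × 50 + 44 = 139944.

frame 139944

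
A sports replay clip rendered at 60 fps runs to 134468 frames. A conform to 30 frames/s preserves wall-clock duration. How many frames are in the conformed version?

Target frames = source frames × (target rate / source rate) = 134468 × (30)/(60) = 134468 × 1/2 = 67234.

67234 frames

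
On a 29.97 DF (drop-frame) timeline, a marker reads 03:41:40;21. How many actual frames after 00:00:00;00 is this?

Complete 10-minute blocks: 22, each 17982 frames → 395604.
Remaining 1 whole minute in the current block: 1800 + 0 × 1798 = 1800 frames.
Within the current minute: 40 × 30 + 21 − 2 = 1219 (labels ;00/;01 skipped at this minute). Total = 395604 + 1800 + 1219 = 398623.

398623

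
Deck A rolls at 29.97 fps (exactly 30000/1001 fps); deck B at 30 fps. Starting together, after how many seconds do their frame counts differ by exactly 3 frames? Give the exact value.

The gap grows by |30 − 30000/1001| = 30/1001 frames per second.
Time for a 3-frame gap: 3 ÷ (30/1001) = 100.1 s.

100.1 seconds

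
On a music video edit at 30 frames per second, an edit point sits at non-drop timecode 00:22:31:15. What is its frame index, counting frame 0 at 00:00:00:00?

Total seconds to the label: (0 × 3600 + 22 × 60 + 31) = 1351.
Frame index = 1351 × 30 + 15 = 40545.

40545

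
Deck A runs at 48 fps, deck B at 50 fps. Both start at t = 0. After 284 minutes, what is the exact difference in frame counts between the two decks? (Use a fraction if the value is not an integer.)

284 min = 17040 s.
A emits 48 × 17040 = 817920 frames; B emits 50 × 17040 = 852000.
Difference = 34080 frames; B is ahead of A.

34080 frames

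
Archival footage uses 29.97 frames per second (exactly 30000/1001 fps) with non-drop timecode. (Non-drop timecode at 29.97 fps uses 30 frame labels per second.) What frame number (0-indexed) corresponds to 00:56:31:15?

Total seconds to the label: (0 × 3600 + 56 × 60 + 31) = 3391.
Frame index = 3391 × 30 + 15 = 101745.

101745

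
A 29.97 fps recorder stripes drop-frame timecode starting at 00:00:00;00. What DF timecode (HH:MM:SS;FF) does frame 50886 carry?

00:28:17;28

Ten DF minutes hold 17982 frames, so frame 50886 lies in block 2 (frames 35964–53945) with 14922 frames into that block.
The block's first minute is 1800 frames and the rest 1798 each; 14922 frames reaches minute 8, so 2 × 18 + 8 × 2 = 52 labels have been skipped so far.
Adding those back, label number 50886 + 52 = 50938 at 30 labels/s is 1697 s + 28 f = 0 h 28 min 17 s frame 28, i.e. 00:28:17;28.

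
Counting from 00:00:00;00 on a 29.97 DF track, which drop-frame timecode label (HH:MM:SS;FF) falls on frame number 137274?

Ten DF minutes hold 17982 frames, so frame 137274 lies in block 7 (frames 125874–143855) with 11400 frames into that block.
The block's first minute is 1800 frames and the rest 1798 each; 11400 frames reaches minute 6, so 7 × 18 + 6 × 2 = 138 labels have been skipped so far.
Adding those back, label number 137274 + 138 = 137412 at 30 labels/s is 4580 s + 12 f = 1 h 16 min 20 s frame 12, i.e. 01:16:20;12.

01:16:20;12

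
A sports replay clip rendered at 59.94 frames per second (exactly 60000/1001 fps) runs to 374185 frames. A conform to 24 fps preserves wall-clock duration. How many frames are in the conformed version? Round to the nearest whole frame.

149824 frames

Frames at target rate = 374185 × (24) / (60000/1001) = 74911837/500 ≈ 149823.674.
Nearest whole frame: 149824.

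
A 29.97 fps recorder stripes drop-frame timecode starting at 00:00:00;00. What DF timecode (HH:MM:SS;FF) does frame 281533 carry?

Ten DF minutes hold 17982 frames, so frame 281533 lies in block 15 (frames 269730–287711) with 11803 frames into that block.
The block's first minute is 1800 frames and the rest 1798 each; 11803 frames reaches minute 6, so 15 × 18 + 6 × 2 = 282 labels have been skipped so far.
Adding those back, label number 281533 + 282 = 281815 at 30 labels/s is 9393 s + 25 f = 2 h 36 min 33 s frame 25, i.e. 02:36:33;25.

02:36:33;25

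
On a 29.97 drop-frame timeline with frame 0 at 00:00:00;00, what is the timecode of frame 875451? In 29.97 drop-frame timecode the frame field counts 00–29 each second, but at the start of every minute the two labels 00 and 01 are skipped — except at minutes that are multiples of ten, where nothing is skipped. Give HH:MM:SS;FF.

08:06:50;27

Ten DF minutes hold 17982 frames, so frame 875451 lies in block 48 (frames 863136–881117) with 12315 frames into that block.
The block's first minute is 1800 frames and the rest 1798 each; 12315 frames reaches minute 6, so 48 × 18 + 6 × 2 = 876 labels have been skipped so far.
Adding those back, label number 875451 + 876 = 876327 at 30 labels/s is 29210 s + 27 f = 8 h 6 min 50 s frame 27, i.e. 08:06:50;27.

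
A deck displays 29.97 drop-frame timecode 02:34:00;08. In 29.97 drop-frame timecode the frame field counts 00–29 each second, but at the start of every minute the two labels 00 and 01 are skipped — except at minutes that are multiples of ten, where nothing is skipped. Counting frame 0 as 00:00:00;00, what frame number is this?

Complete 10-minute blocks: 15, each 17982 frames → 269730.
Remaining 4 whole minutes in the current block: 1800 + 3 × 1798 = 7194 frames.
Within the current minute: 0 × 30 + 8 − 2 = 6 (labels ;00/;01 skipped at this minute). Total = 269730 + 7194 + 6 = 276930.

276930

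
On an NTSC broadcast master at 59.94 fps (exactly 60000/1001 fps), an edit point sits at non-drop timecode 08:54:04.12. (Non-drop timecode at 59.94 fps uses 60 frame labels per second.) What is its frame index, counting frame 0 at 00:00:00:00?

frame 1922652

Total seconds to the label: (8 × 3600 + 54 × 60 + 4) = 32044.
Frame index = 32044 × 60 + 12 = 1922652.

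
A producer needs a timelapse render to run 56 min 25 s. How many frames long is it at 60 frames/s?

56 min 25 s = 3385 s.
Frames = 3385 × 60 = 203100.

203100 frames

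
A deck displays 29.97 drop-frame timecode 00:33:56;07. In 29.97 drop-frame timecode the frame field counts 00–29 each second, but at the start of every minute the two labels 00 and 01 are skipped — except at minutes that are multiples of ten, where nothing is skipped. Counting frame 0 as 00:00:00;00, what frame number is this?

61027

As if non-drop at 30 labels/s: (0 × 3600 + 33 × 60 + 56) × 30 + 7 = 61087.
Minute boundaries passed: 33; those not divisible by 10: 33 − 3 = 30; dropped labels = 2 × 30 = 60.
Actual frame index = 61087 − 60 = 61027.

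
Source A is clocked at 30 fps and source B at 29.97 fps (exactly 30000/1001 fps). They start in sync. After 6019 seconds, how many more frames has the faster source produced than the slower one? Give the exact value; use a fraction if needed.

A emits 30 × 6019 = 180570 frames; B emits 30000/1001 × 6019 = 13890000/77.
Difference = 13890/77 frames (≈ 180.3896); B is behind A.

13890/77 frames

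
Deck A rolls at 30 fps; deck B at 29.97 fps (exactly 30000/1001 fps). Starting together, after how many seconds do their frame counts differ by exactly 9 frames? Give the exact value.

300.3 seconds

The gap grows by |30000/1001 − 30| = 30/1001 frames per second.
Time for a 9-frame gap: 9 ÷ (30/1001) = 300.3 s.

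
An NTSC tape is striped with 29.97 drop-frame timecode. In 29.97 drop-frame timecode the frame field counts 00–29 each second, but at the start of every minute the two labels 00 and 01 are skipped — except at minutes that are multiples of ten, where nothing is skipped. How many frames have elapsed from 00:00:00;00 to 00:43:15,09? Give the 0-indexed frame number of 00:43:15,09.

As if non-drop at 30 labels/s: (0 × 3600 + 43 × 60 + 15) × 30 + 9 = 77859.
Minute boundaries passed: 43; those not divisible by 10: 43 − 4 = 39; dropped labels = 2 × 39 = 78.
Actual frame index = 77859 − 78 = 77781.

77781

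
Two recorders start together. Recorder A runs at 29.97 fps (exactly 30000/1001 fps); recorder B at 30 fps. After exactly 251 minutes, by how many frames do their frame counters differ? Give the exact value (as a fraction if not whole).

251 min = 15060 s.
A emits 30000/1001 × 15060 = 451800000/1001 frames; B emits 30 × 15060 = 451800.
Difference = 451800/1001 frames (≈ 451.3487); B is ahead of A.

451800/1001 frames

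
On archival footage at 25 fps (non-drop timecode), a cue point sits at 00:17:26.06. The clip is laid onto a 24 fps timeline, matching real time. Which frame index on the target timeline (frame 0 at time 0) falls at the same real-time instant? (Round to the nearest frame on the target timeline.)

frame 25110

Source frame index: (0×3600 + 17×60 + 26) × 25 + 6 = 26156.
Real time: 26156 / (25) = 26156/25 s.
Target frame: (26156/25) × (24) = 627744/25 ≈ 25109.760 → 25110.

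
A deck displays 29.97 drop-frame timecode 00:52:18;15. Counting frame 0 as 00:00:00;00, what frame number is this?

94061

As if non-drop at 30 labels/s: (0 × 3600 + 52 × 60 + 18) × 30 + 15 = 94155.
Minute boundaries passed: 52; those not divisible by 10: 52 − 5 = 47; dropped labels = 2 × 47 = 94.
Actual frame index = 94155 − 94 = 94061.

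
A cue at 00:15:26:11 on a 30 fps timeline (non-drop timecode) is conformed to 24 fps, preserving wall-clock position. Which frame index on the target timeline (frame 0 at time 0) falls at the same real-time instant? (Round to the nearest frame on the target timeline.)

frame 22233

Source frame index: (0×3600 + 15×60 + 26) × 30 + 11 = 27791.
Real time: 27791 / (30) = 27791/30 s.
Target frame: (27791/30) × (24) = 111164/5 ≈ 22232.800 → 22233.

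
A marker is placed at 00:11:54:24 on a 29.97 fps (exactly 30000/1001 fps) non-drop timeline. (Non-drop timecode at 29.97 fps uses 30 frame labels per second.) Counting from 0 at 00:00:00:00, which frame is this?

21444

Total seconds to the label: (0 × 3600 + 11 × 60 + 54) = 714.
Frame index = 714 × 30 + 24 = 21444.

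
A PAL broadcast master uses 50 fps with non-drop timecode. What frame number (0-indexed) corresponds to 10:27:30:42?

frame 1882542

Total seconds to the label: (10 × 3600 + 27 × 60 + 30) = 37650.
Frame index = 37650 × 50 + 42 = 1882542.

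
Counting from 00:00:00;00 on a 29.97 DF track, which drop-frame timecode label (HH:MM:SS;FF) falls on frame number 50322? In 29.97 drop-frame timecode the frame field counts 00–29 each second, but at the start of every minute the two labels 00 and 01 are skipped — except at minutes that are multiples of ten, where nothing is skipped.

00:27:59;02

Each 10-minute DF block holds 10 × 60 × 30 − 9 × 2 = 17982 frames. 50322 ÷ 17982 → 2 full blocks, remainder 14358.
Within the partial block the first minute is 1800 frames and each further minute 1798, so 7 further minute boundaries passed. Total skipped labels = 18 × 2 + 2 × 7 = 50.
Non-drop label index = 50322 + 50 = 50372; at 30 labels/s that is 00:27:59:02, i.e. DF 00:27:59;02.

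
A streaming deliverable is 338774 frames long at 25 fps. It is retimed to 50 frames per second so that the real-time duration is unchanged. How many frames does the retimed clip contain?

Target frames = source frames × (target rate / source rate) = 338774 × (50)/(25) = 338774 × 2 = 677548.

677548 frames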